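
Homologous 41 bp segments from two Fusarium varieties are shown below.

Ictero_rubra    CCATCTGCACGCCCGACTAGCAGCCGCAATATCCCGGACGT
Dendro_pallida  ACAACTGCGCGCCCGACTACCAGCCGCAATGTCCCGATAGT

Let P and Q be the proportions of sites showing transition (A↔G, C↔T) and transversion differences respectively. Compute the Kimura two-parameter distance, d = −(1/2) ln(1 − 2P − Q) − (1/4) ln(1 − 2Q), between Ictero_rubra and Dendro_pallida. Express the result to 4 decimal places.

0.2261

Mismatches occur at site 1 (C→A, transversion), site 4 (T→A, transversion), site 9 (A→G, transition), site 20 (G→C, transversion), site 31 (A→G, transition), site 37 (G→A, transition), site 38 (A→T, transversion), site 39 (C→A, transversion).
Of the 8 differences, 3 transitions and 5 transversions over 41 sites: P = 3/41 = 0.073171, Q = 5/41 = 0.121951.
d = −0.5·ln(0.731707) − 0.25·ln(0.756098) = −0.5·(-0.312375) − 0.25·(-0.279584) = 0.2261.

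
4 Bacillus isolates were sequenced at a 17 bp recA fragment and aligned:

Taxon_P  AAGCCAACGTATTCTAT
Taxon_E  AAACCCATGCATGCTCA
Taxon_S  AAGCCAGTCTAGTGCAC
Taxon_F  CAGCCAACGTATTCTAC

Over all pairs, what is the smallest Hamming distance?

2

Pairwise Hamming distances:
  Taxon_P vs Taxon_E: 7
  Taxon_P vs Taxon_S: 7
  Taxon_P vs Taxon_F: 2
  Taxon_E vs Taxon_S: 11
  Taxon_E vs Taxon_F: 8
  Taxon_S vs Taxon_F: 7
The smallest is 2, between Taxon_P and Taxon_F.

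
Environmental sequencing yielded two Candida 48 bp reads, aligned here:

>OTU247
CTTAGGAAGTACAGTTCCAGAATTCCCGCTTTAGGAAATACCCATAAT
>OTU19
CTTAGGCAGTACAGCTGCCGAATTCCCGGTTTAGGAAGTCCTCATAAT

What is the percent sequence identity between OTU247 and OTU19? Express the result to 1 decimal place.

83.3%

Mismatches occur at site 7 (A↔C), site 15 (T↔C), site 17 (C↔G), site 19 (A↔C), site 29 (C↔G), site 38 (A↔G), site 40 (A↔C), site 42 (C↔T).
40 of the 48 sites match, so the percent identity is 40/48 × 100 = 83.3%.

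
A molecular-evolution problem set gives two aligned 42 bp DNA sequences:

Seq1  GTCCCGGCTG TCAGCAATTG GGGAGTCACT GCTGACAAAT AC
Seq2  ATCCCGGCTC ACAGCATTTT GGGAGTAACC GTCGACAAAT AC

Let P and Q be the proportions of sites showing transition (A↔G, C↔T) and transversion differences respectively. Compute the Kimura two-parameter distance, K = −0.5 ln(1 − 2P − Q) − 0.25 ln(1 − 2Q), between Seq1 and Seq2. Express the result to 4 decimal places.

0.2532

Differing sites — 1:G/A (Ti); 10:G/C (Tv); 11:T/A (Tv); 17:A/T (Tv); 20:G/T (Tv); 27:C/A (Tv); 30:T/C (Ti); 32:C/T (Ti); 33:T/C (Ti).
Of the 9 differences, 4 transitions and 5 transversions over 42 sites: P = 4/42 = 0.095238, Q = 5/42 = 0.119048.
d = −0.5·ln(0.690476) − 0.25·ln(0.761904) = −0.5·(-0.370374) − 0.25·(-0.271935) = 0.2532.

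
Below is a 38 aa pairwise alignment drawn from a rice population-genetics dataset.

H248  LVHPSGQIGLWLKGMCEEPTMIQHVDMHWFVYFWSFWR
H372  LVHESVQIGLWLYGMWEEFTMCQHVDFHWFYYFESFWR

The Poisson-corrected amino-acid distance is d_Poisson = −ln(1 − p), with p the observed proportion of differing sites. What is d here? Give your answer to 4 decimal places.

Mismatches occur at site 4 (P/E), site 6 (G/V), site 13 (K/Y), site 16 (C/W), site 19 (P/F), site 22 (I/C), site 27 (M/F), site 31 (V/Y), site 34 (W/E).
p = 9/38 = 0.236842.
d = −ln(1 − 0.236842) = −ln(0.763158) = 0.2703.

0.2703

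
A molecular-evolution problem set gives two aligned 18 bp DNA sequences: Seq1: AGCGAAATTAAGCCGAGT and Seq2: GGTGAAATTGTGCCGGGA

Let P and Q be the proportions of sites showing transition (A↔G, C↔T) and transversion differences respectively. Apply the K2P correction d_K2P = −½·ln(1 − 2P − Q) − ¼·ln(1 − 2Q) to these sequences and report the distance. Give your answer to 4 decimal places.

Differing sites — 1:A/G (Ti); 3:C/T (Ti); 10:A/G (Ti); 11:A/T (Tv); 16:A/G (Ti); 18:T/A (Tv).
Of the 6 differences, 4 transitions and 2 transversions over 18 sites: P = 4/18 = 0.222222, Q = 2/18 = 0.111111.
d = −0.5·ln(0.444445) − 0.25·ln(0.777778) = −0.5·(-0.810929) − 0.25·(-0.251314) = 0.4683.

0.4683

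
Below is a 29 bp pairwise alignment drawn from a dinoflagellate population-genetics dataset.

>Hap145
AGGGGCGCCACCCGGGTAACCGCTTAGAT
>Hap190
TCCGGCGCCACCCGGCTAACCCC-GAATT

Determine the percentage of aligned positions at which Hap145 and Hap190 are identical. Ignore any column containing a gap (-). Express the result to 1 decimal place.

71.4%

Excluding the 1 gap column leaves 28 comparable sites.
Differing sites — 1:A/T; 2:G/C; 3:G/C; 16:G/C; 22:G/C; 25:T/G; 27:G/A; 28:A/T.
20 of the 28 comparable sites match, so the percent identity is 20/28 × 100 = 71.4%.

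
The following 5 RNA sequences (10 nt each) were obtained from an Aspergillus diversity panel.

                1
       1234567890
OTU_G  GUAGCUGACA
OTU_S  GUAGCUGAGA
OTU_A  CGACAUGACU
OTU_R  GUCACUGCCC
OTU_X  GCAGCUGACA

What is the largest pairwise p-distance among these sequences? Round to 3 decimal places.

Pairwise Hamming distances:
  OTU_G vs OTU_S: 1
  OTU_G vs OTU_A: 5
  OTU_G vs OTU_R: 4
  OTU_G vs OTU_X: 1
  OTU_S vs OTU_A: 6
  OTU_S vs OTU_R: 5
  OTU_S vs OTU_X: 2
  OTU_A vs OTU_R: 7
  OTU_A vs OTU_X: 5
  OTU_R vs OTU_X: 5
The largest is 7 mismatches, between OTU_A and OTU_R; p = 7/10 = 0.700.

0.700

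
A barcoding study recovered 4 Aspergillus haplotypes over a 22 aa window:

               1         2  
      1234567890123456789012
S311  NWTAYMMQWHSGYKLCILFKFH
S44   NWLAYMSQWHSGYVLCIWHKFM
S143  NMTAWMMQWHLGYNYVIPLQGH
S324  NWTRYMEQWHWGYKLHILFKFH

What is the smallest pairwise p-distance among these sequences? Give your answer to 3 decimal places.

0.182

Pairwise Hamming distances:
  S311 vs S44: 6
  S311 vs S143: 10
  S311 vs S324: 4
  S44 vs S143: 13
  S44 vs S324: 9
  S143 vs S324: 12
The smallest is 4 mismatches, between S311 and S324; p = 4/22 = 0.182.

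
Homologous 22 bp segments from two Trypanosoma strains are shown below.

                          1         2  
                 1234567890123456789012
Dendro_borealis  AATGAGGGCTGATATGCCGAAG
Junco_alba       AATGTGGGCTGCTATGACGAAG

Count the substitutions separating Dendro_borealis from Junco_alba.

3

The sequences differ at positions 5 (A/T), 12 (A/C), 17 (C/A).
That gives 3 mismatches out of 22 aligned sites, so the Hamming distance is 3.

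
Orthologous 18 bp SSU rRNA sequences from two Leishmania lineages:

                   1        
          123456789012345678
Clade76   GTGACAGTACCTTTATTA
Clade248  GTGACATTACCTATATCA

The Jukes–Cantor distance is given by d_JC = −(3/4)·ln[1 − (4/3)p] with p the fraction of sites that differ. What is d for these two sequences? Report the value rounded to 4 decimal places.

The sequences differ at positions 7 (G/T), 13 (T/A), 17 (T/C).
p = 3/18 = 0.166667.
d = −0.75 · ln(1 − (4/3)·0.166667) = −0.75 · ln(0.777777) = −0.75 · (-0.251315) = 0.1885.

0.1885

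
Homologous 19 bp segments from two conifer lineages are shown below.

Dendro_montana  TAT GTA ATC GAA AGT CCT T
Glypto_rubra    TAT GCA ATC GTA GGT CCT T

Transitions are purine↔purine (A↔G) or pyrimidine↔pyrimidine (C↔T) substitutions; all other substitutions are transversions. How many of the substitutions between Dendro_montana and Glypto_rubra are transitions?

Mismatches occur at site 5 (T/C, transition), site 11 (A/T, transversion), site 13 (A/G, transition).
Of the 3 differences, 2 transitions and 1 transversion, so the answer is 2.

2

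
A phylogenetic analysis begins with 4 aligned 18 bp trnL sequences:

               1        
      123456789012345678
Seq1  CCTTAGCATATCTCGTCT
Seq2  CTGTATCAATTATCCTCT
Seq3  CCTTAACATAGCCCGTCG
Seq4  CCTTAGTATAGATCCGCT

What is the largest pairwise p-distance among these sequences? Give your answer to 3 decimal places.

Pairwise Hamming distances:
  Seq1 vs Seq2: 7
  Seq1 vs Seq3: 4
  Seq1 vs Seq4: 5
  Seq2 vs Seq3: 10
  Seq2 vs Seq4: 8
  Seq3 vs Seq4: 7
The largest is 10 mismatches, between Seq2 and Seq3; p = 10/18 = 0.556.

0.556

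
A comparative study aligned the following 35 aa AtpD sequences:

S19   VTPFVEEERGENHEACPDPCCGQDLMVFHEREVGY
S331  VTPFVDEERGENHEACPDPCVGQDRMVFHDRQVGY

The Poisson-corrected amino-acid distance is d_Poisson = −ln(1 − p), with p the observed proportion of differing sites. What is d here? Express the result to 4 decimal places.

0.1542

Mismatches occur at site 6 (E→D), site 21 (C→V), site 25 (L→R), site 30 (E→D), site 32 (E→Q).
p = 5/35 = 0.142857.
d = −ln(1 − 0.142857) = −ln(0.857143) = 0.1542.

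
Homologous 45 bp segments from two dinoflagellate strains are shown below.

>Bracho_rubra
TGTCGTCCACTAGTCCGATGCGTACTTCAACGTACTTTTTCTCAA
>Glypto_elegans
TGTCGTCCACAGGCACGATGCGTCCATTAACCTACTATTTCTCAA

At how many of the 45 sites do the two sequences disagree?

9

Mismatches occur at site 11 (T/A), site 12 (A/G), site 14 (T/C), site 15 (C/A), site 24 (A/C), site 26 (T/A), site 28 (C/T), site 32 (G/C), site 37 (T/A).
That gives 9 mismatches out of 45 aligned sites, so the Hamming distance is 9.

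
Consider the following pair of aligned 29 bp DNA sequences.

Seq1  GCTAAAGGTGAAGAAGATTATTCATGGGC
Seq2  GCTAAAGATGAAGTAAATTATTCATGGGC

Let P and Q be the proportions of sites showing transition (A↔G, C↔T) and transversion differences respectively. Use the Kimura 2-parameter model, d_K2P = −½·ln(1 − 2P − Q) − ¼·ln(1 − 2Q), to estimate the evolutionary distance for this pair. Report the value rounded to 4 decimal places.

0.1125

Mismatches occur at site 8 (G↔A, transition), site 14 (A↔T, transversion), site 16 (G↔A, transition).
Of the 3 differences, 2 transitions and 1 transversion over 29 sites: P = 2/29 = 0.068966, Q = 1/29 = 0.034483.
d = −0.5·ln(0.827585) − 0.25·ln(0.931034) = −0.5·(-0.189243) − 0.25·(-0.071459) = 0.1125.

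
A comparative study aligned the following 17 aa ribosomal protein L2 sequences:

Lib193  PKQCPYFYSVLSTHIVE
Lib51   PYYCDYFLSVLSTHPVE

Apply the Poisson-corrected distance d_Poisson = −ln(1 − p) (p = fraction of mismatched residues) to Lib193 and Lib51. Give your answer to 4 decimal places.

The sequences differ at positions 2 (K/Y), 3 (Q/Y), 5 (P/D), 8 (Y/L), 15 (I/P).
p = 5/17 = 0.294118.
d = −ln(1 − 0.294118) = −ln(0.705882) = 0.3483.

0.3483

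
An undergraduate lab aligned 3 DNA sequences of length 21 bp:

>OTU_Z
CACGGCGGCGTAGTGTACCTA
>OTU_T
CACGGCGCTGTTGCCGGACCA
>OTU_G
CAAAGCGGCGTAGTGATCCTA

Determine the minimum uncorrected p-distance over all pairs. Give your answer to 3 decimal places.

Pairwise Hamming distances:
  OTU_Z vs OTU_T: 9
  OTU_Z vs OTU_G: 4
  OTU_T vs OTU_G: 11
The smallest is 4 mismatches, between OTU_Z and OTU_G; p = 4/21 = 0.190.

0.190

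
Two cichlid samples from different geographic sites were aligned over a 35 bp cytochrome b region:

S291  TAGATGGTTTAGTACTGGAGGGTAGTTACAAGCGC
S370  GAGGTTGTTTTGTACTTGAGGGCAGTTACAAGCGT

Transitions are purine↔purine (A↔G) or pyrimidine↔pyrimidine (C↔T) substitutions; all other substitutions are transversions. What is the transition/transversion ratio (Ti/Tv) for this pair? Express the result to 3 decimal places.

0.750

Mismatches occur at site 1 (T↔G, transversion), site 4 (A↔G, transition), site 6 (G↔T, transversion), site 11 (A↔T, transversion), site 17 (G↔T, transversion), site 23 (T↔C, transition), site 35 (C↔T, transition).
Of the 7 differences, 3 transitions and 4 transversions, so Ti/Tv = 3/4 = 0.750.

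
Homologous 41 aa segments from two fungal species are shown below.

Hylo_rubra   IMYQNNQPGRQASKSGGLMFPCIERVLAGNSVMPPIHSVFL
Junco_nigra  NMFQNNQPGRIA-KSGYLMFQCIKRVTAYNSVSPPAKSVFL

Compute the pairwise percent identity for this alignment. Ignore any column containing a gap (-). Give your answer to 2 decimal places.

Excluding the 1 gap column leaves 40 comparable sites.
Differing sites — 1:I/N; 3:Y/F; 11:Q/I; 17:G/Y; 21:P/Q; 24:E/K; 27:L/T; 29:G/Y; 33:M/S; 36:I/A; 37:H/K.
29 of the 40 comparable sites match, so the percent identity is 29/40 × 100 = 72.50%.

72.50%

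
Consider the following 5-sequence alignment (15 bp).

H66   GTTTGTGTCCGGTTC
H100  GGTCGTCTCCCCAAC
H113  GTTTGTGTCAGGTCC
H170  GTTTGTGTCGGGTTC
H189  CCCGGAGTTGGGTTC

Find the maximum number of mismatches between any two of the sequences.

Pairwise Hamming distances:
  H66 vs H100: 7
  H66 vs H113: 2
  H66 vs H170: 1
  H66 vs H189: 7
  H100 vs H113: 8
  H100 vs H170: 8
  H100 vs H189: 12
  H113 vs H170: 2
  H113 vs H189: 8
  H170 vs H189: 6
The largest is 12, between H100 and H189.

12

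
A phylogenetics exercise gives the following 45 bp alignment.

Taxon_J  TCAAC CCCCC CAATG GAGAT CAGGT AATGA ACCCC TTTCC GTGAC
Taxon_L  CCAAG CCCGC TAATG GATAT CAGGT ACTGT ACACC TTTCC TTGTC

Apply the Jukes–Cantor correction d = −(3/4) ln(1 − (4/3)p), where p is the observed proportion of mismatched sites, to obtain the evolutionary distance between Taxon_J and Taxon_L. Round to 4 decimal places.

Differing sites — 1:T/C; 5:C/G; 9:C/G; 11:C/T; 18:G/T; 27:A/C; 30:A/T; 33:C/A; 41:G/T; 44:A/T.
p = 10/45 = 0.222222.
d = −0.75 · ln(1 − (4/3)·0.222222) = −0.75 · ln(0.703704) = −0.75 · (-0.351397) = 0.2635.

0.2635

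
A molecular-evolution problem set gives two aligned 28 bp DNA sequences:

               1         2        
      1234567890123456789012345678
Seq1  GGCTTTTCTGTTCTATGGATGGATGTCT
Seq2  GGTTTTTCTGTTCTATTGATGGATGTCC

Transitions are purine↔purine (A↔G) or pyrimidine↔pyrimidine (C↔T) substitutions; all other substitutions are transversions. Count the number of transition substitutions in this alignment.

2

Differing sites — 3:C/T (Ti); 17:G/T (Tv); 28:T/C (Ti).
Of the 3 differences, 2 transitions and 1 transversion, so the answer is 2.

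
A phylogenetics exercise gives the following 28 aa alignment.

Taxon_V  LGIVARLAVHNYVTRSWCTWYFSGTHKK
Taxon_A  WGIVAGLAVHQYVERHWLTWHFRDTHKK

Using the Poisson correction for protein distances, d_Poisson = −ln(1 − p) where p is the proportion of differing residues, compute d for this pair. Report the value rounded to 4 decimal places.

Mismatches occur at site 1 (L↔W), site 6 (R↔G), site 11 (N↔Q), site 14 (T↔E), site 16 (S↔H), site 18 (C↔L), site 21 (Y↔H), site 23 (S↔R), site 24 (G↔D).
p = 9/28 = 0.321429.
d = −ln(1 − 0.321429) = −ln(0.678571) = 0.3878.

0.3878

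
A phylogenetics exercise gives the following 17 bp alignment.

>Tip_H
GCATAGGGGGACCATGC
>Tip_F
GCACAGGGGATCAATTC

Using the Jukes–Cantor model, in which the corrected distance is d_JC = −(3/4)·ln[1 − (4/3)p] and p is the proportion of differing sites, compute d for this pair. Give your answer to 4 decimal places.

0.3734

Differing sites — 4:T/C; 10:G/A; 11:A/T; 13:C/A; 16:G/T.
p = 5/17 = 0.294118.
d = −0.75 · ln(1 − (4/3)·0.294118) = −0.75 · ln(0.607843) = −0.75 · (-0.497839) = 0.3734.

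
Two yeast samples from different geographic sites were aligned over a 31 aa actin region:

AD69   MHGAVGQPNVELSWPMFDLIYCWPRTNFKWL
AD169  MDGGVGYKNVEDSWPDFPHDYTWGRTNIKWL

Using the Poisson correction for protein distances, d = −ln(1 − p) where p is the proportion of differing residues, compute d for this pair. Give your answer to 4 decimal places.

0.4895

The sequences differ at positions 2 (H/D), 4 (A/G), 7 (Q/Y), 8 (P/K), 12 (L/D), 16 (M/D), 18 (D/P), 19 (L/H), 20 (I/D), 22 (C/T), 24 (P/G), 28 (F/I).
p = 12/31 = 0.387097.
d = −ln(1 − 0.387097) = −ln(0.612903) = 0.4895.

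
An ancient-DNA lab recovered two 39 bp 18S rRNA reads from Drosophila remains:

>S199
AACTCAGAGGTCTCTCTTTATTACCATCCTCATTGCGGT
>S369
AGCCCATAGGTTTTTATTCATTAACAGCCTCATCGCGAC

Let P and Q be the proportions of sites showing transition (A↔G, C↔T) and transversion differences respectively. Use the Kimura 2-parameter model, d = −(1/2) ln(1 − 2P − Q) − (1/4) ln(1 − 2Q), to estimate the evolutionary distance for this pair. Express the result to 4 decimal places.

0.4170

The sequences differ at positions 2 (A/G, transition), 4 (T/C, transition), 7 (G/T, transversion), 12 (C/T, transition), 14 (C/T, transition), 16 (C/A, transversion), 19 (T/C, transition), 24 (C/A, transversion), 27 (T/G, transversion), 34 (T/C, transition), 38 (G/A, transition), 39 (T/C, transition).
Of the 12 differences, 8 transitions and 4 transversions over 39 sites: P = 8/39 = 0.205128, Q = 4/39 = 0.102564.
d = −0.5·ln(0.487180) − 0.25·ln(0.794872) = −0.5·(-0.719122) − 0.25·(-0.229574) = 0.4170.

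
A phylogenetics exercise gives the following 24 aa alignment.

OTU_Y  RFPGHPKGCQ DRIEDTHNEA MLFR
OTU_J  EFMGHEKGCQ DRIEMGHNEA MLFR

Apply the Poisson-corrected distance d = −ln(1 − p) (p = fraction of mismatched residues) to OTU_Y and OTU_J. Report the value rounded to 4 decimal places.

Differing sites — 1:R/E; 3:P/M; 6:P/E; 15:D/M; 16:T/G.
p = 5/24 = 0.208333.
d = −ln(1 − 0.208333) = −ln(0.791667) = 0.2336.

0.2336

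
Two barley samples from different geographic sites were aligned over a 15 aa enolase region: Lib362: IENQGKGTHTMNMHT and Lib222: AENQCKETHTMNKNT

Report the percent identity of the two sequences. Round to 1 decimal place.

66.7%

The sequences differ at positions 1 (I/A), 5 (G/C), 7 (G/E), 13 (M/K), 14 (H/N).
10 of the 15 sites match, so the percent identity is 10/15 × 100 = 66.7%.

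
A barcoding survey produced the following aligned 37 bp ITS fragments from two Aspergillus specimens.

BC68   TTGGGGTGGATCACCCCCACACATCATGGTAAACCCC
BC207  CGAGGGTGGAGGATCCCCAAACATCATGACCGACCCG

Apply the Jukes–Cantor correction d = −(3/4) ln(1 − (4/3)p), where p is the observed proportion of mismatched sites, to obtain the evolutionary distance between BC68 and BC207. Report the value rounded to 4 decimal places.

0.4248

The sequences differ at positions 1 (T/C), 2 (T/G), 3 (G/A), 11 (T/G), 12 (C/G), 14 (C/T), 20 (C/A), 29 (G/A), 30 (T/C), 31 (A/C), 32 (A/G), 37 (C/G).
p = 12/37 = 0.324324.
d = −0.75 · ln(1 − (4/3)·0.324324) = −0.75 · ln(0.567568) = −0.75 · (-0.566395) = 0.4248.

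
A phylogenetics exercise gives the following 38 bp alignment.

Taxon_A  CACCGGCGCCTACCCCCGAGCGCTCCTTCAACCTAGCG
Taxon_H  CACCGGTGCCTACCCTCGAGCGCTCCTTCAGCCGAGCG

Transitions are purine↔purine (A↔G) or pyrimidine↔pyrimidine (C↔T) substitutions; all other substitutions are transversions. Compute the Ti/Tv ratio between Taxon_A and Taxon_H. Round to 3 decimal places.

3.000

Differing sites — 7:C/T (Ti); 16:C/T (Ti); 31:A/G (Ti); 34:T/G (Tv).
Of the 4 differences, 3 transitions and 1 transversion, so Ti/Tv = 3/1 = 3.000.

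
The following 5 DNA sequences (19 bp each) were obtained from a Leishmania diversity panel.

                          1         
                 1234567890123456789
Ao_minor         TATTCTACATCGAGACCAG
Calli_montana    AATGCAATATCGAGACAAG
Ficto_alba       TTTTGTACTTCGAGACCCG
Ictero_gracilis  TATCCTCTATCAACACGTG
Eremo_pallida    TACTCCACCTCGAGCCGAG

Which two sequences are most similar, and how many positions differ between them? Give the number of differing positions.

4

Pairwise Hamming distances:
  Ao_minor vs Calli_montana: 5
  Ao_minor vs Ficto_alba: 4
  Ao_minor vs Ictero_gracilis: 7
  Ao_minor vs Eremo_pallida: 5
  Calli_montana vs Ficto_alba: 9
  Calli_montana vs Ictero_gracilis: 8
  Calli_montana vs Eremo_pallida: 8
  Ficto_alba vs Ictero_gracilis: 10
  Ficto_alba vs Eremo_pallida: 8
  Ictero_gracilis vs Eremo_pallida: 10
The smallest is 4, between Ao_minor and Ficto_alba.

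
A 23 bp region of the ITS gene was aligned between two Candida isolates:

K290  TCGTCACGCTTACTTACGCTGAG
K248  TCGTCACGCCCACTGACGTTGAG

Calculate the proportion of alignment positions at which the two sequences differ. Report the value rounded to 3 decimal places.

0.174

The sequences differ at positions 10 (T/C), 11 (T/C), 15 (T/G), 19 (C/T).
There are 4 differences over 23 sites, so p = 4/23 = 0.174.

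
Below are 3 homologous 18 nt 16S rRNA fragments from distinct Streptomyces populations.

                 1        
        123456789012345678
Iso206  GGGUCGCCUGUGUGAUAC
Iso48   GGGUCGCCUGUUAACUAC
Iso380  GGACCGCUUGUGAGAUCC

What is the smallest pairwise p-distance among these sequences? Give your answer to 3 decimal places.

0.222

Pairwise Hamming distances:
  Iso206 vs Iso48: 4
  Iso206 vs Iso380: 5
  Iso48 vs Iso380: 7
The smallest is 4 mismatches, between Iso206 and Iso48; p = 4/18 = 0.222.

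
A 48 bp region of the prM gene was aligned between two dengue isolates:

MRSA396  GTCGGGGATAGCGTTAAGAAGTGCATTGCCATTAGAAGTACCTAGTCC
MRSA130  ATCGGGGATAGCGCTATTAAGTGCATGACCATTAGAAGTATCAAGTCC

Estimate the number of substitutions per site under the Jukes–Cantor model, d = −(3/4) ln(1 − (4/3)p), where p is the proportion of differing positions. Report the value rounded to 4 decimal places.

0.1885

Mismatches occur at site 1 (G→A), site 14 (T→C), site 17 (A→T), site 18 (G→T), site 27 (T→G), site 28 (G→A), site 41 (C→T), site 43 (T→A).
p = 8/48 = 0.166667.
d = −0.75 · ln(1 − (4/3)·0.166667) = −0.75 · ln(0.777777) = −0.75 · (-0.251315) = 0.1885.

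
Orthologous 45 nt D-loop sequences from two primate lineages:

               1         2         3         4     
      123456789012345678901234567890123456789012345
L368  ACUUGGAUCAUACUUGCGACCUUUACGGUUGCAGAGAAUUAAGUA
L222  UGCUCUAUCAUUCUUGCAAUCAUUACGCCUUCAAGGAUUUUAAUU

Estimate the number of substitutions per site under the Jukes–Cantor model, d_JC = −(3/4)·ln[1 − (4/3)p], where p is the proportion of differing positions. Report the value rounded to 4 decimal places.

0.5716

The sequences differ at positions 1 (A/U), 2 (C/G), 3 (U/C), 5 (G/C), 6 (G/U), 12 (A/U), 18 (G/A), 20 (C/U), 22 (U/A), 28 (G/C), 29 (U/C), 31 (G/U), 34 (G/A), 35 (A/G), 38 (A/U), 41 (A/U), 43 (G/A), 45 (A/U).
p = 18/45 = 0.400000.
d = −0.75 · ln(1 − (4/3)·0.400000) = −0.75 · ln(0.466667) = −0.75 · (-0.762139) = 0.5716.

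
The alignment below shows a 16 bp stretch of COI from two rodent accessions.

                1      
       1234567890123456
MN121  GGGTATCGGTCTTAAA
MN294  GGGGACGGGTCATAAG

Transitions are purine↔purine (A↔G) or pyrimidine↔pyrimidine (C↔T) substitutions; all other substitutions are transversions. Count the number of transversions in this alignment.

Differing sites — 4:T/G (Tv); 6:T/C (Ti); 7:C/G (Tv); 12:T/A (Tv); 16:A/G (Ti).
Of the 5 differences, 2 transitions and 3 transversions, so the answer is 3.

3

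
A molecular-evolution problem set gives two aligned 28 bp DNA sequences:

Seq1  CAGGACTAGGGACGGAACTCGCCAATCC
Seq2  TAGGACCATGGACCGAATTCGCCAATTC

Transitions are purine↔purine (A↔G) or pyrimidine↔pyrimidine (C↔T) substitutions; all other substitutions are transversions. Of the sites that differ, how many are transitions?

4

Differing sites — 1:C/T (Ti); 7:T/C (Ti); 9:G/T (Tv); 14:G/C (Tv); 18:C/T (Ti); 27:C/T (Ti).
Of the 6 differences, 4 transitions and 2 transversions, so the answer is 4.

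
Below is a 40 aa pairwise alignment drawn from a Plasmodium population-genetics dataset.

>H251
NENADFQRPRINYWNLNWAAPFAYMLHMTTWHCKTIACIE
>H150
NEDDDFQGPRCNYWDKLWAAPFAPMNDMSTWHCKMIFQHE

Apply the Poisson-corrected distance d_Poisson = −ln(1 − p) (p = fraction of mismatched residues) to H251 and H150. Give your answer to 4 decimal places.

0.4700

Mismatches occur at site 3 (N/D), site 4 (A/D), site 8 (R/G), site 11 (I/C), site 15 (N/D), site 16 (L/K), site 17 (N/L), site 24 (Y/P), site 26 (L/N), site 27 (H/D), site 29 (T/S), site 35 (T/M), site 37 (A/F), site 38 (C/Q), site 39 (I/H).
p = 15/40 = 0.375000.
d = −ln(1 − 0.375000) = −ln(0.625000) = 0.4700.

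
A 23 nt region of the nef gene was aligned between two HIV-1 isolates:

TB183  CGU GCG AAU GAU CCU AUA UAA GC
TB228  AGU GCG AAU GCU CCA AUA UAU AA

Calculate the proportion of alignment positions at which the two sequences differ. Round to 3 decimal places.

0.261

Mismatches occur at site 1 (C→A), site 11 (A→C), site 15 (U→A), site 21 (A→U), site 22 (G→A), site 23 (C→A).
There are 6 differences over 23 sites, so p = 6/23 = 0.261.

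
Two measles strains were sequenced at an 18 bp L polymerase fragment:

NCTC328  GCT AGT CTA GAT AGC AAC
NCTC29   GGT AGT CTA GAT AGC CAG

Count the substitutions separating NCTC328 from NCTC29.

3

The sequences differ at positions 2 (C/G), 16 (A/C), 18 (C/G).
That gives 3 mismatches out of 18 aligned sites, so the Hamming distance is 3.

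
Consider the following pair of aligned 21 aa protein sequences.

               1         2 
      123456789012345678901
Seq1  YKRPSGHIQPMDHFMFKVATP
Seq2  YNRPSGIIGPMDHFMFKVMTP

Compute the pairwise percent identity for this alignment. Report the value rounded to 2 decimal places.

Mismatches occur at site 2 (K→N), site 7 (H→I), site 9 (Q→G), site 19 (A→M).
17 of the 21 sites match, so the percent identity is 17/21 × 100 = 80.95%.

80.95%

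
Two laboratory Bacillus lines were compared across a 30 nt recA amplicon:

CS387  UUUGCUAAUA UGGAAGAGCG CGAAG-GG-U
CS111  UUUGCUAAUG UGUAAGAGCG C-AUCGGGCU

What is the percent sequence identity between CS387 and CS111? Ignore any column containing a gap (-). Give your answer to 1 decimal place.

85.2%

Excluding the 3 gap columns leaves 27 comparable sites.
Differing sites — 10:A/G; 13:G/U; 24:A/U; 25:G/C.
23 of the 27 comparable sites match, so the percent identity is 23/27 × 100 = 85.2%.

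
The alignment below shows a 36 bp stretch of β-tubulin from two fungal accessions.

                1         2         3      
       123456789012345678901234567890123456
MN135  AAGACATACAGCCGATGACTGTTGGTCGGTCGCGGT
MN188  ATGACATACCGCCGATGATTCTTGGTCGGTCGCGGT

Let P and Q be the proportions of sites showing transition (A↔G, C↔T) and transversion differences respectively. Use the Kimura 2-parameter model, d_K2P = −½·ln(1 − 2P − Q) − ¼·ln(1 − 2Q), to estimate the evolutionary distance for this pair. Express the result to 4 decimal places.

The sequences differ at positions 2 (A/T, transversion), 10 (A/C, transversion), 19 (C/T, transition), 21 (G/C, transversion).
Of the 4 differences, 1 transition and 3 transversions over 36 sites: P = 1/36 = 0.027778, Q = 3/36 = 0.083333.
d = −0.5·ln(0.861111) − 0.25·ln(0.833334) = −0.5·(-0.149532) − 0.25·(-0.182321) = 0.1203.

0.1203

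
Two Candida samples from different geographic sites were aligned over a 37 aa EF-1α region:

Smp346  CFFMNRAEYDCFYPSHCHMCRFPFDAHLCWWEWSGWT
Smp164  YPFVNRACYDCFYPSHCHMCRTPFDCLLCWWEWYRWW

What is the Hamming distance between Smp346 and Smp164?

Differing sites — 1:C/Y; 2:F/P; 4:M/V; 8:E/C; 22:F/T; 26:A/C; 27:H/L; 34:S/Y; 35:G/R; 37:T/W.
That gives 10 mismatches out of 37 aligned sites, so the Hamming distance is 10.

10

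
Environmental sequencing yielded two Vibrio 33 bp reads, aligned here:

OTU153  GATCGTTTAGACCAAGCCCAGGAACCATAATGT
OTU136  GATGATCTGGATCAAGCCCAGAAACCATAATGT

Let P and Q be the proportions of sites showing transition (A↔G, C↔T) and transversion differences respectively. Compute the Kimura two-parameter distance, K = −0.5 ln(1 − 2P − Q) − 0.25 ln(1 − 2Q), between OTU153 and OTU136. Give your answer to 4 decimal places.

0.2184

The sequences differ at positions 4 (C/G, transversion), 5 (G/A, transition), 7 (T/C, transition), 9 (A/G, transition), 12 (C/T, transition), 22 (G/A, transition).
Of the 6 differences, 5 transitions and 1 transversion over 33 sites: P = 5/33 = 0.151515, Q = 1/33 = 0.030303.
d = −0.5·ln(0.666667) − 0.25·ln(0.939394) = −0.5·(-0.405465) − 0.25·(-0.062520) = 0.2184.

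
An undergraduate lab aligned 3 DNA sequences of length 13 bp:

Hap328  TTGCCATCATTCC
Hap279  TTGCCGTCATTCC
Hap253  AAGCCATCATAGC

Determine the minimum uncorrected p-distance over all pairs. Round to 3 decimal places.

0.077

Pairwise Hamming distances:
  Hap328 vs Hap279: 1
  Hap328 vs Hap253: 4
  Hap279 vs Hap253: 5
The smallest is 1 mismatch, between Hap328 and Hap279; p = 1/13 = 0.077.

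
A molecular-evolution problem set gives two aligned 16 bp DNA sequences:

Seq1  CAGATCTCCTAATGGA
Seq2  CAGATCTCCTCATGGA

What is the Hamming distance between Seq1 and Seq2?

Differing sites — 11:A/C.
That gives 1 mismatch out of 16 aligned sites, so the Hamming distance is 1.

1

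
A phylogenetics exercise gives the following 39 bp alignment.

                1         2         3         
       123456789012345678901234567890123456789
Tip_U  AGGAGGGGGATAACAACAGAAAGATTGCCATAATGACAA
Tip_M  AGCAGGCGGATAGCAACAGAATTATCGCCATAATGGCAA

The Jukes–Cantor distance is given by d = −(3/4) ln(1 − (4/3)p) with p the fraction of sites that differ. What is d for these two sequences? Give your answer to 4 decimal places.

0.2052

The sequences differ at positions 3 (G/C), 7 (G/C), 13 (A/G), 22 (A/T), 23 (G/T), 26 (T/C), 36 (A/G).
p = 7/39 = 0.179487.
d = −0.75 · ln(1 − (4/3)·0.179487) = −0.75 · ln(0.760684) = −0.75 · (-0.273537) = 0.2052.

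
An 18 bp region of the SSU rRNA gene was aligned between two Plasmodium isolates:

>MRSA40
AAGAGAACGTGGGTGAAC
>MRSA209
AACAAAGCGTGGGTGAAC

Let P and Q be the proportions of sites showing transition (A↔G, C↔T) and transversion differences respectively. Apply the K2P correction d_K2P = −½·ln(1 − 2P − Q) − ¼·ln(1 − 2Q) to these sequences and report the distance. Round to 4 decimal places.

Mismatches occur at site 3 (G→C, transversion), site 5 (G→A, transition), site 7 (A→G, transition).
Of the 3 differences, 2 transitions and 1 transversion over 18 sites: P = 2/18 = 0.111111, Q = 1/18 = 0.055556.
d = −0.5·ln(0.722222) − 0.25·ln(0.888888) = −0.5·(-0.325423) − 0.25·(-0.117784) = 0.1922.

0.1922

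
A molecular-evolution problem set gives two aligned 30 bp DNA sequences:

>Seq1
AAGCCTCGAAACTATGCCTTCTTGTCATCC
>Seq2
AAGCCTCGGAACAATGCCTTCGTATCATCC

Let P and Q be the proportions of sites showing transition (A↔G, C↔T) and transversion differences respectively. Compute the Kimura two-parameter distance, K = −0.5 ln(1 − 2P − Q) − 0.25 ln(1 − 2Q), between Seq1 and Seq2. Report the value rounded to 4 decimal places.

The sequences differ at positions 9 (A/G, transition), 13 (T/A, transversion), 22 (T/G, transversion), 24 (G/A, transition).
Of the 4 differences, 2 transitions and 2 transversions over 30 sites: P = 2/30 = 0.066667, Q = 2/30 = 0.066667.
d = −0.5·ln(0.799999) − 0.25·ln(0.866666) = −0.5·(-0.223145) − 0.25·(-0.143102) = 0.1473.

0.1473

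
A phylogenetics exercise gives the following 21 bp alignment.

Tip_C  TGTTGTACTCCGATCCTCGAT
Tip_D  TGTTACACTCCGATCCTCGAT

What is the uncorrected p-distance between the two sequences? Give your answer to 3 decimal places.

Differing sites — 5:G/A; 6:T/C.
There are 2 differences over 21 sites, so p = 2/21 = 0.095.

0.095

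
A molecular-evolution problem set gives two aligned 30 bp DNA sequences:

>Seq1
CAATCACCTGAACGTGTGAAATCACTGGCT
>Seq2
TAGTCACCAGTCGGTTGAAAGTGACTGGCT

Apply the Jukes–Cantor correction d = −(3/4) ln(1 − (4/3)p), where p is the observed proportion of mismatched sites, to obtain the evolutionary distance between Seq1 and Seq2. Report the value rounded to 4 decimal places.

0.5034

The sequences differ at positions 1 (C/T), 3 (A/G), 9 (T/A), 11 (A/T), 12 (A/C), 13 (C/G), 16 (G/T), 17 (T/G), 18 (G/A), 21 (A/G), 23 (C/G).
p = 11/30 = 0.366667.
d = −0.75 · ln(1 − (4/3)·0.366667) = −0.75 · ln(0.511111) = −0.75 · (-0.671168) = 0.5034.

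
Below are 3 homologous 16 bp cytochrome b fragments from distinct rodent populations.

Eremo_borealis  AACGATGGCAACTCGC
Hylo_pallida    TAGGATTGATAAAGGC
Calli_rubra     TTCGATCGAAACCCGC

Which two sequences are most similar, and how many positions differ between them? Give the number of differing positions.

Pairwise Hamming distances:
  Eremo_borealis vs Hylo_pallida: 8
  Eremo_borealis vs Calli_rubra: 5
  Hylo_pallida vs Calli_rubra: 7
The smallest is 5, between Eremo_borealis and Calli_rubra.

5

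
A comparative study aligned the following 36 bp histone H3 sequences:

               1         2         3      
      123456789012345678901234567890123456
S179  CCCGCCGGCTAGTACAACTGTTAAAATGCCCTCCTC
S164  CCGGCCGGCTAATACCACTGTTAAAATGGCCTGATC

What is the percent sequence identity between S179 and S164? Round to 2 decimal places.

83.33%

Mismatches occur at site 3 (C→G), site 12 (G→A), site 16 (A→C), site 29 (C→G), site 33 (C→G), site 34 (C→A).
30 of the 36 sites match, so the percent identity is 30/36 × 100 = 83.33%.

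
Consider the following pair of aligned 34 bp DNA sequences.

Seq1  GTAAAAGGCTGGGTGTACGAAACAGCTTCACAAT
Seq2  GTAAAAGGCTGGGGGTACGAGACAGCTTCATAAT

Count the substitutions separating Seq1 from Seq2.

3

The sequences differ at positions 14 (T/G), 21 (A/G), 31 (C/T).
That gives 3 mismatches out of 34 aligned sites, so the Hamming distance is 3.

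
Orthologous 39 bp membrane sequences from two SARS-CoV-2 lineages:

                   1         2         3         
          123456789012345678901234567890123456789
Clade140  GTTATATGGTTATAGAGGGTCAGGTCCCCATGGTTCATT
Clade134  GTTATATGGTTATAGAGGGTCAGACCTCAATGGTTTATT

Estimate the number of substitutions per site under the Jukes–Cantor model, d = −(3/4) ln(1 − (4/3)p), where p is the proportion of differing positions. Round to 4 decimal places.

0.1406

Differing sites — 24:G/A; 25:T/C; 27:C/T; 29:C/A; 36:C/T.
p = 5/39 = 0.128205.
d = −0.75 · ln(1 − (4/3)·0.128205) = −0.75 · ln(0.829060) = −0.75 · (-0.187463) = 0.1406.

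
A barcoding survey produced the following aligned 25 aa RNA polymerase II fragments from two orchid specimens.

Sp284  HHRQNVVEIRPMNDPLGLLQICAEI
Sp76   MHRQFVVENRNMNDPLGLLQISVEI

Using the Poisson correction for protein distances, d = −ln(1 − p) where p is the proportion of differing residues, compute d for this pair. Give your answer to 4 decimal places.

Differing sites — 1:H/M; 5:N/F; 9:I/N; 11:P/N; 22:C/S; 23:A/V.
p = 6/25 = 0.240000.
d = −ln(1 − 0.240000) = −ln(0.760000) = 0.2744.

0.2744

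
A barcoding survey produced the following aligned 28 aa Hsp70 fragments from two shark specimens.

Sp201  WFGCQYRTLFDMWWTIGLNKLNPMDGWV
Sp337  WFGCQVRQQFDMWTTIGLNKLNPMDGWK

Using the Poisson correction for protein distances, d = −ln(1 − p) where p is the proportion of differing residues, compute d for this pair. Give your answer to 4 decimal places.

0.1967

Differing sites — 6:Y/V; 8:T/Q; 9:L/Q; 14:W/T; 28:V/K.
p = 5/28 = 0.178571.
d = −ln(1 − 0.178571) = −ln(0.821429) = 0.1967.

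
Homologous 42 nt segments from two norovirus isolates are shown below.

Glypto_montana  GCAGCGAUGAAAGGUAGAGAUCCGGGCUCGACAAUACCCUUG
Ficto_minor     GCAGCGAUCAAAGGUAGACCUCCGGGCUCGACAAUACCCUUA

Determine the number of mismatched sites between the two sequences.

4

Mismatches occur at site 9 (G→C), site 19 (G→C), site 20 (A→C), site 42 (G→A).
That gives 4 mismatches out of 42 aligned sites, so the Hamming distance is 4.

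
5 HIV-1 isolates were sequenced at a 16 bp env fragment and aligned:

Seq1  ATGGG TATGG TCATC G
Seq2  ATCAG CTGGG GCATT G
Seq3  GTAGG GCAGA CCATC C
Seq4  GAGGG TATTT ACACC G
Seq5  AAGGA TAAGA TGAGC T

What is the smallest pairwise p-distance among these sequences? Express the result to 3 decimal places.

0.375

Pairwise Hamming distances:
  Seq1 vs Seq2: 7
  Seq1 vs Seq3: 8
  Seq1 vs Seq4: 6
  Seq1 vs Seq5: 7
  Seq2 vs Seq3: 10
  Seq2 vs Seq4: 12
  Seq2 vs Seq5: 13
  Seq3 vs Seq4: 10
  Seq3 vs Seq5: 10
  Seq4 vs Seq5: 9
The smallest is 6 mismatches, between Seq1 and Seq4; p = 6/16 = 0.375.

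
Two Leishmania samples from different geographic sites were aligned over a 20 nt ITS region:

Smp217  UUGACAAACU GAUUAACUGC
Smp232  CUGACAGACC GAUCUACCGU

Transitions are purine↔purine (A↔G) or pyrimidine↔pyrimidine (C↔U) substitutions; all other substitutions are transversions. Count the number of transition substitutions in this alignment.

The sequences differ at positions 1 (U/C, transition), 7 (A/G, transition), 10 (U/C, transition), 14 (U/C, transition), 15 (A/U, transversion), 18 (U/C, transition), 20 (C/U, transition).
Of the 7 differences, 6 transitions and 1 transversion, so the answer is 6.

6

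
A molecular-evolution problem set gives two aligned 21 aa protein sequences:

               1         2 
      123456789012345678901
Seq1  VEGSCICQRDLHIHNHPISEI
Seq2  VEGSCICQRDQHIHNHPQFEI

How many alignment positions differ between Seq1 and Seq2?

The sequences differ at positions 11 (L/Q), 18 (I/Q), 19 (S/F).
That gives 3 mismatches out of 21 aligned sites, so the Hamming distance is 3.

3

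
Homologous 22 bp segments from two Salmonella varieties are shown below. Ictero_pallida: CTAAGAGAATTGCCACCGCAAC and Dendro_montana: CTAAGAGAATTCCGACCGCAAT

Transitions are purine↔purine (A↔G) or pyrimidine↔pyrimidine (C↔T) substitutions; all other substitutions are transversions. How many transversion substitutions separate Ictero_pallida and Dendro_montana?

Differing sites — 12:G/C (Tv); 14:C/G (Tv); 22:C/T (Ti).
Of the 3 differences, 1 transition and 2 transversions, so the answer is 2.

2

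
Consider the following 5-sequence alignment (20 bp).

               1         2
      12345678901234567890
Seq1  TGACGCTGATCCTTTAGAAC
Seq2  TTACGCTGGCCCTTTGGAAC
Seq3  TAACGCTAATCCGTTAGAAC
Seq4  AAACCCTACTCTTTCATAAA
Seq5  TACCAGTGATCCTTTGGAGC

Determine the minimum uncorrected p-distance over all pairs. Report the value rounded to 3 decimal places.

Pairwise Hamming distances:
  Seq1 vs Seq2: 4
  Seq1 vs Seq3: 3
  Seq1 vs Seq4: 9
  Seq1 vs Seq5: 6
  Seq2 vs Seq3: 6
  Seq2 vs Seq4: 11
  Seq2 vs Seq5: 7
  Seq3 vs Seq4: 8
  Seq3 vs Seq5: 7
  Seq4 vs Seq5: 12
The smallest is 3 mismatches, between Seq1 and Seq3; p = 3/20 = 0.150.

0.150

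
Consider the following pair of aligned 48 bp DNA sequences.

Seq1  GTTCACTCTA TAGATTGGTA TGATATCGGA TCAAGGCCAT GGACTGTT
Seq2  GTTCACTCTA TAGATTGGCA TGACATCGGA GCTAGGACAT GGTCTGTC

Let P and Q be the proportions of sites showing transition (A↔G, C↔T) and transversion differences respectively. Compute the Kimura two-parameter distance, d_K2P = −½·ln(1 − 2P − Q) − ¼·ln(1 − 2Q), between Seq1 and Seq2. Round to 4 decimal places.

0.1624

Mismatches occur at site 19 (T↔C, transition), site 24 (T↔C, transition), site 31 (T↔G, transversion), site 33 (A↔T, transversion), site 37 (C↔A, transversion), site 43 (A↔T, transversion), site 48 (T↔C, transition).
Of the 7 differences, 3 transitions and 4 transversions over 48 sites: P = 3/48 = 0.062500, Q = 4/48 = 0.083333.
d = −0.5·ln(0.791667) − 0.25·ln(0.833334) = −0.5·(-0.233614) − 0.25·(-0.182321) = 0.1624.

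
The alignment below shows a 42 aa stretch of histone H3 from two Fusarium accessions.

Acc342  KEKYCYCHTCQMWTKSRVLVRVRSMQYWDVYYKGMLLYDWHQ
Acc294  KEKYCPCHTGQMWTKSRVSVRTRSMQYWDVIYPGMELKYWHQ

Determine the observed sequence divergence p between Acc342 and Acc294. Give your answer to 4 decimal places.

The sequences differ at positions 6 (Y/P), 10 (C/G), 19 (L/S), 22 (V/T), 31 (Y/I), 33 (K/P), 36 (L/E), 38 (Y/K), 39 (D/Y).
There are 9 differences over 42 sites, so p = 9/42 = 0.2143.

0.2143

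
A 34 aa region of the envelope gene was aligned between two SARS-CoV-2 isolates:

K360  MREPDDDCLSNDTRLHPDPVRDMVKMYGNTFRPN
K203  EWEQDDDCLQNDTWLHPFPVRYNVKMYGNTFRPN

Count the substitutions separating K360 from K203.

The sequences differ at positions 1 (M/E), 2 (R/W), 4 (P/Q), 10 (S/Q), 14 (R/W), 18 (D/F), 22 (D/Y), 23 (M/N).
That gives 8 mismatches out of 34 aligned sites, so the Hamming distance is 8.

8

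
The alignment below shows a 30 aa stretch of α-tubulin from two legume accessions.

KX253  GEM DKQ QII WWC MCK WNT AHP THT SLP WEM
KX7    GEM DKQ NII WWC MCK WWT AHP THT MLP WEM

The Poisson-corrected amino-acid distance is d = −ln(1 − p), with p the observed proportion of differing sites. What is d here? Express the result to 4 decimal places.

Differing sites — 7:Q/N; 17:N/W; 25:S/M.
p = 3/30 = 0.100000.
d = −ln(1 − 0.100000) = −ln(0.900000) = 0.1054.

0.1054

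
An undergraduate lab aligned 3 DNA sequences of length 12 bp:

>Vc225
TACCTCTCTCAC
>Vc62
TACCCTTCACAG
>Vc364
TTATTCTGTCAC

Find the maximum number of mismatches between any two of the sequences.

Pairwise Hamming distances:
  Vc225 vs Vc62: 4
  Vc225 vs Vc364: 4
  Vc62 vs Vc364: 8
The largest is 8, between Vc62 and Vc364.

8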